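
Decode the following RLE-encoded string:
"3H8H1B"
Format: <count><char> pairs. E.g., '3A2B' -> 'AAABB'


Expanding each <count><char> pair:
  3H -> 'HHH'
  8H -> 'HHHHHHHH'
  1B -> 'B'

Decoded = HHHHHHHHHHHB


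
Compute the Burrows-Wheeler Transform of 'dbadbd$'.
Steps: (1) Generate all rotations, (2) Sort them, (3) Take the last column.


Rotations (sorted):
  0: $dbadbd -> last char: d
  1: adbd$db -> last char: b
  2: badbd$d -> last char: d
  3: bd$dbad -> last char: d
  4: d$dbadb -> last char: b
  5: dbadbd$ -> last char: $
  6: dbd$dba -> last char: a


BWT = dbddb$a


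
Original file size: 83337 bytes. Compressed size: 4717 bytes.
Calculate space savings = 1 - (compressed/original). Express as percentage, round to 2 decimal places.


ratio = compressed/original = 4717/83337 = 0.056602
savings = 1 - ratio = 1 - 0.056602 = 0.943398
as a percentage: 0.943398 * 100 = 94.34%

Space savings = 1 - 4717/83337 = 94.34%


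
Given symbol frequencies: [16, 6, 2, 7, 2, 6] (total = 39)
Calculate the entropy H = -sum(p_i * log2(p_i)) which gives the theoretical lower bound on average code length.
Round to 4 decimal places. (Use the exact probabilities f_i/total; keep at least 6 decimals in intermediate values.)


Per-symbol terms -p_i * log2(p_i) with p_i = f_i/39:
  p = 16/39 = 0.410256: log2(p) = -1.285402, -p*log2(p) = 0.527345
  p = 6/39 = 0.153846: log2(p) = -2.700440, -p*log2(p) = 0.415452
  p = 2/39 = 0.051282: log2(p) = -4.285402, -p*log2(p) = 0.219764
  p = 7/39 = 0.179487: log2(p) = -2.478047, -p*log2(p) = 0.444778
  p = 2/39 = 0.051282: log2(p) = -4.285402, -p*log2(p) = 0.219764
  p = 6/39 = 0.153846: log2(p) = -2.700440, -p*log2(p) = 0.415452
H = 0.527345 + 0.415452 + 0.219764 + 0.444778 + 0.219764 + 0.415452 = 2.242555

H = 2.2426 bits/symbol


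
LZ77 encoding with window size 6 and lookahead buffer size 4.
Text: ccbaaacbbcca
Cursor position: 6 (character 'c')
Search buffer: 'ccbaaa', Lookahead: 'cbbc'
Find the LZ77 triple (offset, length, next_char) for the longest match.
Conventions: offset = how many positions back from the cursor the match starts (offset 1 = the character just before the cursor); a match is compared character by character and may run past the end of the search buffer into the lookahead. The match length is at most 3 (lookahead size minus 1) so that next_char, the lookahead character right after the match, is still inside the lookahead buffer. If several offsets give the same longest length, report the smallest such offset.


Try each offset into the search buffer:
  offset=1 (pos 5, char 'a'): match length 0
  offset=2 (pos 4, char 'a'): match length 0
  offset=3 (pos 3, char 'a'): match length 0
  offset=4 (pos 2, char 'b'): match length 0
  offset=5 (pos 1, char 'c'): match length 2
  offset=6 (pos 0, char 'c'): match length 1
Longest match has length 2 at offset 5.
next_char = character at position 6 + 2 = 8 -> 'b'

Best match: offset=5, length=2 (matching 'cb' starting at position 1)
LZ77 triple: (5, 2, 'b')


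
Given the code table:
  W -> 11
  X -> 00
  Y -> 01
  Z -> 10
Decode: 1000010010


Decoding:
10 -> Z
00 -> X
01 -> Y
00 -> X
10 -> Z


Result: ZXYXZ


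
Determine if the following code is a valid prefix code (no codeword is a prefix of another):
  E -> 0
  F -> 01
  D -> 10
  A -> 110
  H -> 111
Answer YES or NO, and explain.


Checking each pair (does one codeword prefix another?):
  E='0' vs F='01': prefix -- VIOLATION

NO -- this is NOT a valid prefix code. E (0) is a prefix of F (01).


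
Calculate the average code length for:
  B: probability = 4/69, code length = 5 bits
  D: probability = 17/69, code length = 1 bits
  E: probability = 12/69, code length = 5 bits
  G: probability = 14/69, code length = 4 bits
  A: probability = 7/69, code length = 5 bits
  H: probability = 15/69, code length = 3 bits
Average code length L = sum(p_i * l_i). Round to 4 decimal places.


Weighted contributions p_i * l_i:
  B: (4/69) * 5 = 20/69
  D: (17/69) * 1 = 17/69
  E: (12/69) * 5 = 60/69
  G: (14/69) * 4 = 56/69
  A: (7/69) * 5 = 35/69
  H: (15/69) * 3 = 45/69
Sum = (20 + 17 + 60 + 56 + 35 + 45)/69 = 233/69

L = 233/69 = 3.3768 bits/symbol


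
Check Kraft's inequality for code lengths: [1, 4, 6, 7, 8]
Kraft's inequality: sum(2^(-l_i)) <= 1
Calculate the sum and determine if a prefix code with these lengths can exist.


Sum = 2^(-1) + 2^(-4) + 2^(-6) + 2^(-7) + 2^(-8)
    = 0.5 + 0.0625 + 0.015625 + 0.0078125 + 0.00390625
    = 151/256 = 0.58984375
Since 0.58984375 <= 1, Kraft's inequality IS satisfied.
A prefix code with these lengths CAN exist.

Kraft sum = 0.58984375. Satisfied.


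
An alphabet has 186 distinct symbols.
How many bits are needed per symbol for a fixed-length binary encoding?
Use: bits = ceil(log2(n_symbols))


log2(186) = 7.5392
Bracket: 2^7 = 128 < 186 <= 2^8 = 256
So ceil(log2(186)) = 8

bits = ceil(log2(186)) = ceil(7.5392) = 8 bits


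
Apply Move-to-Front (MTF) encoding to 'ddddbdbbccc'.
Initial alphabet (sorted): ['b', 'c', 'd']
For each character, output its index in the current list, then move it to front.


MTF encoding:
'd': index 2 in ['b', 'c', 'd'] -> ['d', 'b', 'c']
'd': index 0 in ['d', 'b', 'c'] -> ['d', 'b', 'c']
'd': index 0 in ['d', 'b', 'c'] -> ['d', 'b', 'c']
'd': index 0 in ['d', 'b', 'c'] -> ['d', 'b', 'c']
'b': index 1 in ['d', 'b', 'c'] -> ['b', 'd', 'c']
'd': index 1 in ['b', 'd', 'c'] -> ['d', 'b', 'c']
'b': index 1 in ['d', 'b', 'c'] -> ['b', 'd', 'c']
'b': index 0 in ['b', 'd', 'c'] -> ['b', 'd', 'c']
'c': index 2 in ['b', 'd', 'c'] -> ['c', 'b', 'd']
'c': index 0 in ['c', 'b', 'd'] -> ['c', 'b', 'd']
'c': index 0 in ['c', 'b', 'd'] -> ['c', 'b', 'd']


Output: [2, 0, 0, 0, 1, 1, 1, 0, 2, 0, 0]


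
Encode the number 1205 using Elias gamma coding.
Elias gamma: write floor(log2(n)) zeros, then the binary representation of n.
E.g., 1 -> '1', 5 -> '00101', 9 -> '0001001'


num_bits = floor(log2(1205)) + 1 = 11
leading_zeros = num_bits - 1 = 10
binary(1205) = 10010110101

Elias gamma(1205) = '0000000000' + '10010110101' = 000000000010010110101 (21 bits)


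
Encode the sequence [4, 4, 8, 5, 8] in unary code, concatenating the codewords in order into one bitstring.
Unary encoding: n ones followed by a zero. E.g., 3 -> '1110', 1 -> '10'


Encode each number as n ones followed by a terminating 0:
  4 -> 11110 (5 bits)
  4 -> 11110 (5 bits)
  8 -> 111111110 (9 bits)
  5 -> 111110 (6 bits)
  8 -> 111111110 (9 bits)
Total length = 5 + 5 + 9 + 6 + 9 = 34 bits.

Unary([4, 4, 8, 5, 8]) = 1111011110111111110111110111111110 (34 bits)


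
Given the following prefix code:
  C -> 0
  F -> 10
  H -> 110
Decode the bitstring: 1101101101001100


Decoding step by step:
Bits 110 -> H
Bits 110 -> H
Bits 110 -> H
Bits 10 -> F
Bits 0 -> C
Bits 110 -> H
Bits 0 -> C


Decoded message: HHHFCHC


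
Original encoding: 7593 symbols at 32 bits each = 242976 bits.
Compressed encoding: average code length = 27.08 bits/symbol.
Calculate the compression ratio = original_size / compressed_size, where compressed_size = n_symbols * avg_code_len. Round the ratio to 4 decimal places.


original_size = n_symbols * orig_bits = 7593 * 32 = 242976 bits
compressed_size = n_symbols * avg_code_len = 7593 * 27.08 = 205618.44 bits
ratio = original_size / compressed_size = 242976 / 205618.44 = 1.1817

Compression ratio = 1.1817


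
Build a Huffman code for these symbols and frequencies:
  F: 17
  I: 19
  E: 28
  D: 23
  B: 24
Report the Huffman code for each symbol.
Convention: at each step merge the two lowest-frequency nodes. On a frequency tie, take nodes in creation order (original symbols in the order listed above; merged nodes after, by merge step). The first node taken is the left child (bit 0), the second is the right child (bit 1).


Huffman tree construction:
Step 1: Merge F(17) + I(19) = 36
Step 2: Merge D(23) + B(24) = 47
Step 3: Merge E(28) + (F+I)(36) = 64
Step 4: Merge (D+B)(47) + (E+(F+I))(64) = 111
Read each symbol's code off the tree from the root (left child = 0, right child = 1).

Codes:
  F: 110 (length 3)
  I: 111 (length 3)
  E: 10 (length 2)
  D: 00 (length 2)
  B: 01 (length 2)
Average code length: 258/111 = 2.3243 bits/symbol


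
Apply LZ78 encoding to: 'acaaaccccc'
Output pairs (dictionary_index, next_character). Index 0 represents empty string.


LZ78 encoding steps:
Dictionary: {0: ''}
Step 1: w='' (idx 0), next='a' -> output (0, 'a'), add 'a' as idx 1
Step 2: w='' (idx 0), next='c' -> output (0, 'c'), add 'c' as idx 2
Step 3: w='a' (idx 1), next='a' -> output (1, 'a'), add 'aa' as idx 3
Step 4: w='a' (idx 1), next='c' -> output (1, 'c'), add 'ac' as idx 4
Step 5: w='c' (idx 2), next='c' -> output (2, 'c'), add 'cc' as idx 5
Step 6: w='cc' (idx 5), end of input -> output (5, '')


Encoded: [(0, 'a'), (0, 'c'), (1, 'a'), (1, 'c'), (2, 'c'), (5, '')]


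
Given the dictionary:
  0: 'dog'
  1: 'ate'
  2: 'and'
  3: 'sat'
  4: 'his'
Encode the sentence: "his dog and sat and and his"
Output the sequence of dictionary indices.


Look up each word in the dictionary:
  'his' -> 4
  'dog' -> 0
  'and' -> 2
  'sat' -> 3
  'and' -> 2
  'and' -> 2
  'his' -> 4

Encoded: [4, 0, 2, 3, 2, 2, 4]


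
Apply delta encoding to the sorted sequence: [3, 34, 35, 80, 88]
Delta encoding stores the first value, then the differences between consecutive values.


First value: 3
Deltas:
  34 - 3 = 31
  35 - 34 = 1
  80 - 35 = 45
  88 - 80 = 8


Delta encoded: [3, 31, 1, 45, 8]


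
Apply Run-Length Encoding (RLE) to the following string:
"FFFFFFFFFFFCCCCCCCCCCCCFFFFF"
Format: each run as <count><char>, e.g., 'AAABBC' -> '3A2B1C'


Scanning runs left to right:
  i=0: run of 'F' x 11 -> '11F'
  i=11: run of 'C' x 12 -> '12C'
  i=23: run of 'F' x 5 -> '5F'

RLE = 11F12C5F


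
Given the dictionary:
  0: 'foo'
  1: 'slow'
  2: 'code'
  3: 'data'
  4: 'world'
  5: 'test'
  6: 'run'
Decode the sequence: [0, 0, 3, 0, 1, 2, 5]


Look up each index in the dictionary:
  0 -> 'foo'
  0 -> 'foo'
  3 -> 'data'
  0 -> 'foo'
  1 -> 'slow'
  2 -> 'code'
  5 -> 'test'

Decoded: "foo foo data foo slow code test"


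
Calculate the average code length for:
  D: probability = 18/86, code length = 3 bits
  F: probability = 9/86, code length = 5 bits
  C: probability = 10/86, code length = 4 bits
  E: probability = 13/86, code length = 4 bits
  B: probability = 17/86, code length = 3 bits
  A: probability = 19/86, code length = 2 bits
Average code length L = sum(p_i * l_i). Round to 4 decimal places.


Weighted contributions p_i * l_i:
  D: (18/86) * 3 = 54/86
  F: (9/86) * 5 = 45/86
  C: (10/86) * 4 = 40/86
  E: (13/86) * 4 = 52/86
  B: (17/86) * 3 = 51/86
  A: (19/86) * 2 = 38/86
Sum = (54 + 45 + 40 + 52 + 51 + 38)/86 = 280/86

L = 280/86 = 3.2558 bits/symbol


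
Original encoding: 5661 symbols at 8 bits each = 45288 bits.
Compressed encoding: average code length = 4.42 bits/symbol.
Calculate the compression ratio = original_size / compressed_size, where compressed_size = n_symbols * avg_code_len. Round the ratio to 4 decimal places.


original_size = n_symbols * orig_bits = 5661 * 8 = 45288 bits
compressed_size = n_symbols * avg_code_len = 5661 * 4.42 = 25021.62 bits
ratio = original_size / compressed_size = 45288 / 25021.62 = 1.81

Compression ratio = 1.81


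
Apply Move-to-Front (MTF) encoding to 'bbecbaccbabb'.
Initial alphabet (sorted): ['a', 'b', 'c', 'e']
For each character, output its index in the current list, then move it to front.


MTF encoding:
'b': index 1 in ['a', 'b', 'c', 'e'] -> ['b', 'a', 'c', 'e']
'b': index 0 in ['b', 'a', 'c', 'e'] -> ['b', 'a', 'c', 'e']
'e': index 3 in ['b', 'a', 'c', 'e'] -> ['e', 'b', 'a', 'c']
'c': index 3 in ['e', 'b', 'a', 'c'] -> ['c', 'e', 'b', 'a']
'b': index 2 in ['c', 'e', 'b', 'a'] -> ['b', 'c', 'e', 'a']
'a': index 3 in ['b', 'c', 'e', 'a'] -> ['a', 'b', 'c', 'e']
'c': index 2 in ['a', 'b', 'c', 'e'] -> ['c', 'a', 'b', 'e']
'c': index 0 in ['c', 'a', 'b', 'e'] -> ['c', 'a', 'b', 'e']
'b': index 2 in ['c', 'a', 'b', 'e'] -> ['b', 'c', 'a', 'e']
'a': index 2 in ['b', 'c', 'a', 'e'] -> ['a', 'b', 'c', 'e']
'b': index 1 in ['a', 'b', 'c', 'e'] -> ['b', 'a', 'c', 'e']
'b': index 0 in ['b', 'a', 'c', 'e'] -> ['b', 'a', 'c', 'e']


Output: [1, 0, 3, 3, 2, 3, 2, 0, 2, 2, 1, 0]


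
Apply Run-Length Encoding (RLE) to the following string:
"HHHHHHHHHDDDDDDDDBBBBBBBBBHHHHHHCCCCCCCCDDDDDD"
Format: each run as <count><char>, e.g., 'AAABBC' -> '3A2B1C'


Scanning runs left to right:
  i=0: run of 'H' x 9 -> '9H'
  i=9: run of 'D' x 8 -> '8D'
  i=17: run of 'B' x 9 -> '9B'
  i=26: run of 'H' x 6 -> '6H'
  i=32: run of 'C' x 8 -> '8C'
  i=40: run of 'D' x 6 -> '6D'

RLE = 9H8D9B6H8C6D


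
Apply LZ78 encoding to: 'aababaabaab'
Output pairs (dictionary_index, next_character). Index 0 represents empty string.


LZ78 encoding steps:
Dictionary: {0: ''}
Step 1: w='' (idx 0), next='a' -> output (0, 'a'), add 'a' as idx 1
Step 2: w='a' (idx 1), next='b' -> output (1, 'b'), add 'ab' as idx 2
Step 3: w='ab' (idx 2), next='a' -> output (2, 'a'), add 'aba' as idx 3
Step 4: w='aba' (idx 3), next='a' -> output (3, 'a'), add 'abaa' as idx 4
Step 5: w='' (idx 0), next='b' -> output (0, 'b'), add 'b' as idx 5


Encoded: [(0, 'a'), (1, 'b'), (2, 'a'), (3, 'a'), (0, 'b')]


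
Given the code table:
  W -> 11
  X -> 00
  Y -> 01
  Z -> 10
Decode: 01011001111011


Decoding:
01 -> Y
01 -> Y
10 -> Z
01 -> Y
11 -> W
10 -> Z
11 -> W


Result: YYZYWZW


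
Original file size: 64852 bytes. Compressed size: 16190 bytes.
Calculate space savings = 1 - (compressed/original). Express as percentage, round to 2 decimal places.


ratio = compressed/original = 16190/64852 = 0.249645
savings = 1 - ratio = 1 - 0.249645 = 0.750355
as a percentage: 0.750355 * 100 = 75.04%

Space savings = 1 - 16190/64852 = 75.04%


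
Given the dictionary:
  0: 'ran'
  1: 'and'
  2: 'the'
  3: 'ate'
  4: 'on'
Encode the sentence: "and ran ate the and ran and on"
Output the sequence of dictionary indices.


Look up each word in the dictionary:
  'and' -> 1
  'ran' -> 0
  'ate' -> 3
  'the' -> 2
  'and' -> 1
  'ran' -> 0
  'and' -> 1
  'on' -> 4

Encoded: [1, 0, 3, 2, 1, 0, 1, 4]


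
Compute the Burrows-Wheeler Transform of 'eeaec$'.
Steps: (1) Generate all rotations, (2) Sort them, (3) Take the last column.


Rotations (sorted):
  0: $eeaec -> last char: c
  1: aec$ee -> last char: e
  2: c$eeae -> last char: e
  3: eaec$e -> last char: e
  4: ec$eea -> last char: a
  5: eeaec$ -> last char: $


BWT = ceeea$


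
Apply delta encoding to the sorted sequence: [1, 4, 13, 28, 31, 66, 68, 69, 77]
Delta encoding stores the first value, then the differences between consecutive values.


First value: 1
Deltas:
  4 - 1 = 3
  13 - 4 = 9
  28 - 13 = 15
  31 - 28 = 3
  66 - 31 = 35
  68 - 66 = 2
  69 - 68 = 1
  77 - 69 = 8


Delta encoded: [1, 3, 9, 15, 3, 35, 2, 1, 8]


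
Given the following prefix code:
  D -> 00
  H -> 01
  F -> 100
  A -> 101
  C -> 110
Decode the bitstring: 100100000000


Decoding step by step:
Bits 100 -> F
Bits 100 -> F
Bits 00 -> D
Bits 00 -> D
Bits 00 -> D


Decoded message: FFDDD


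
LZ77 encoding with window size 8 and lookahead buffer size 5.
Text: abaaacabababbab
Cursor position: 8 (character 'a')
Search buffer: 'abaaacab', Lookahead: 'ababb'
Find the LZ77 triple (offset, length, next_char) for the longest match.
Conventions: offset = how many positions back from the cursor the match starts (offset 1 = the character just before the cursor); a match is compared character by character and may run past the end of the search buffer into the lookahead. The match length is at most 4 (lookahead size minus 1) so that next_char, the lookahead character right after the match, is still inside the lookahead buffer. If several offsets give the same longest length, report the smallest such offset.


Try each offset into the search buffer:
  offset=1 (pos 7, char 'b'): match length 0
  offset=2 (pos 6, char 'a'): match length 4
  offset=3 (pos 5, char 'c'): match length 0
  offset=4 (pos 4, char 'a'): match length 1
  offset=5 (pos 3, char 'a'): match length 1
  offset=6 (pos 2, char 'a'): match length 1
  offset=7 (pos 1, char 'b'): match length 0
  offset=8 (pos 0, char 'a'): match length 3
Longest match has length 4 at offset 2.
next_char = character at position 8 + 4 = 12 -> 'b'

Best match: offset=2, length=4 (matching 'abab' starting at position 6)
LZ77 triple: (2, 4, 'b')


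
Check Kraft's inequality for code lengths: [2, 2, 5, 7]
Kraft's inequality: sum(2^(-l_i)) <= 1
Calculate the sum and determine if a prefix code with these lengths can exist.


Sum = 2^(-2) + 2^(-2) + 2^(-5) + 2^(-7)
    = 0.25 + 0.25 + 0.03125 + 0.0078125
    = 69/128 = 0.5390625
Since 0.5390625 <= 1, Kraft's inequality IS satisfied.
A prefix code with these lengths CAN exist.

Kraft sum = 0.5390625. Satisfied.


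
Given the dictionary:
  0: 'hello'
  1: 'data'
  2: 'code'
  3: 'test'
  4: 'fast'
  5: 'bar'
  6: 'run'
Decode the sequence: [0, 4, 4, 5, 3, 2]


Look up each index in the dictionary:
  0 -> 'hello'
  4 -> 'fast'
  4 -> 'fast'
  5 -> 'bar'
  3 -> 'test'
  2 -> 'code'

Decoded: "hello fast fast bar test code"


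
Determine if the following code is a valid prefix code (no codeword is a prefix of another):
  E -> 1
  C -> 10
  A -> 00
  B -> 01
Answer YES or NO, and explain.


Checking each pair (does one codeword prefix another?):
  E='1' vs C='10': prefix -- VIOLATION

NO -- this is NOT a valid prefix code. E (1) is a prefix of C (10).


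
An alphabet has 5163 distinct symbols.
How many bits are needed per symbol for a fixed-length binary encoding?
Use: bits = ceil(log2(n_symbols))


log2(5163) = 12.334
Bracket: 2^12 = 4096 < 5163 <= 2^13 = 8192
So ceil(log2(5163)) = 13

bits = ceil(log2(5163)) = ceil(12.334) = 13 bits


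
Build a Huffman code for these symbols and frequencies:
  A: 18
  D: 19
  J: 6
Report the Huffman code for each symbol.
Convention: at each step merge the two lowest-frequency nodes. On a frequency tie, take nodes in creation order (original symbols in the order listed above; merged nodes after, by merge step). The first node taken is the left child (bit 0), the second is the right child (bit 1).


Huffman tree construction:
Step 1: Merge J(6) + A(18) = 24
Step 2: Merge D(19) + (J+A)(24) = 43
Read each symbol's code off the tree from the root (left child = 0, right child = 1).

Codes:
  A: 11 (length 2)
  D: 0 (length 1)
  J: 10 (length 2)
Average code length: 67/43 = 1.5581 bits/symbol


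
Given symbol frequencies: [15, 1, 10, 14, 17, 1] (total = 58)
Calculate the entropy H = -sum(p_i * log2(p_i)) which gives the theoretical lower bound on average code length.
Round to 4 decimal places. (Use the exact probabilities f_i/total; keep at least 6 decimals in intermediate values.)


Per-symbol terms -p_i * log2(p_i) with p_i = f_i/58:
  p = 15/58 = 0.258621: log2(p) = -1.951090, -p*log2(p) = 0.504592
  p = 1/58 = 0.017241: log2(p) = -5.857981, -p*log2(p) = 0.101000
  p = 10/58 = 0.172414: log2(p) = -2.536053, -p*log2(p) = 0.437251
  p = 14/58 = 0.241379: log2(p) = -2.050626, -p*log2(p) = 0.494979
  p = 17/58 = 0.293103: log2(p) = -1.770518, -p*log2(p) = 0.518945
  p = 1/58 = 0.017241: log2(p) = -5.857981, -p*log2(p) = 0.101000
H = 0.504592 + 0.101000 + 0.437251 + 0.494979 + 0.518945 + 0.101000 = 2.157767

H = 2.1578 bits/symbol


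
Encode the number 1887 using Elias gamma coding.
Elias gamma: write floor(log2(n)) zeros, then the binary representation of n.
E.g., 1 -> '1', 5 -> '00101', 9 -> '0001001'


num_bits = floor(log2(1887)) + 1 = 11
leading_zeros = num_bits - 1 = 10
binary(1887) = 11101011111

Elias gamma(1887) = '0000000000' + '11101011111' = 000000000011101011111 (21 bits)


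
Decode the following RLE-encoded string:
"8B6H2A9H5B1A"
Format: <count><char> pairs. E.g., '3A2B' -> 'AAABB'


Expanding each <count><char> pair:
  8B -> 'BBBBBBBB'
  6H -> 'HHHHHH'
  2A -> 'AA'
  9H -> 'HHHHHHHHH'
  5B -> 'BBBBB'
  1A -> 'A'

Decoded = BBBBBBBBHHHHHHAAHHHHHHHHHBBBBBA


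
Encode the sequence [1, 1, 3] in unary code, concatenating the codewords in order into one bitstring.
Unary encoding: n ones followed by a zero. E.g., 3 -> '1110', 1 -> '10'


Encode each number as n ones followed by a terminating 0:
  1 -> 10 (2 bits)
  1 -> 10 (2 bits)
  3 -> 1110 (4 bits)
Total length = 2 + 2 + 4 = 8 bits.

Unary([1, 1, 3]) = 10101110 (8 bits)


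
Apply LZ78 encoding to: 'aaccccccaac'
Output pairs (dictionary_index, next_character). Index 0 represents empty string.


LZ78 encoding steps:
Dictionary: {0: ''}
Step 1: w='' (idx 0), next='a' -> output (0, 'a'), add 'a' as idx 1
Step 2: w='a' (idx 1), next='c' -> output (1, 'c'), add 'ac' as idx 2
Step 3: w='' (idx 0), next='c' -> output (0, 'c'), add 'c' as idx 3
Step 4: w='c' (idx 3), next='c' -> output (3, 'c'), add 'cc' as idx 4
Step 5: w='cc' (idx 4), next='a' -> output (4, 'a'), add 'cca' as idx 5
Step 6: w='ac' (idx 2), end of input -> output (2, '')


Encoded: [(0, 'a'), (1, 'c'), (0, 'c'), (3, 'c'), (4, 'a'), (2, '')]


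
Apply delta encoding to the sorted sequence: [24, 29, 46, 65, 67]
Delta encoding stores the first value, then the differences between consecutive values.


First value: 24
Deltas:
  29 - 24 = 5
  46 - 29 = 17
  65 - 46 = 19
  67 - 65 = 2


Delta encoded: [24, 5, 17, 19, 2]


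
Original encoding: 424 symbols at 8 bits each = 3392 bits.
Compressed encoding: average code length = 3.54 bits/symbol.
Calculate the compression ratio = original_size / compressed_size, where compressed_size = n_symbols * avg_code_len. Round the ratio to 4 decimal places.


original_size = n_symbols * orig_bits = 424 * 8 = 3392 bits
compressed_size = n_symbols * avg_code_len = 424 * 3.54 = 1500.96 bits
ratio = original_size / compressed_size = 3392 / 1500.96 = 2.2599

Compression ratio = 2.2599


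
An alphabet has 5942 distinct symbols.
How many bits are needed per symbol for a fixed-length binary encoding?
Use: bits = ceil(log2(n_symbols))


log2(5942) = 12.5367
Bracket: 2^12 = 4096 < 5942 <= 2^13 = 8192
So ceil(log2(5942)) = 13

bits = ceil(log2(5942)) = ceil(12.5367) = 13 bits


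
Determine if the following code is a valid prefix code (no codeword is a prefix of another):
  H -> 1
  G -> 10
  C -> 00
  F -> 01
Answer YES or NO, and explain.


Checking each pair (does one codeword prefix another?):
  H='1' vs G='10': prefix -- VIOLATION

NO -- this is NOT a valid prefix code. H (1) is a prefix of G (10).


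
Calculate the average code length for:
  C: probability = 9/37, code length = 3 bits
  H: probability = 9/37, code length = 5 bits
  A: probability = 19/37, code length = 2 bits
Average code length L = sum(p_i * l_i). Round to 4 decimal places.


Weighted contributions p_i * l_i:
  C: (9/37) * 3 = 27/37
  H: (9/37) * 5 = 45/37
  A: (19/37) * 2 = 38/37
Sum = (27 + 45 + 38)/37 = 110/37

L = 110/37 = 2.9730 bits/symbol


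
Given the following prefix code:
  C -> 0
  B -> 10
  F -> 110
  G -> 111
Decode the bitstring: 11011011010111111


Decoding step by step:
Bits 110 -> F
Bits 110 -> F
Bits 110 -> F
Bits 10 -> B
Bits 111 -> G
Bits 111 -> G


Decoded message: FFFBGG


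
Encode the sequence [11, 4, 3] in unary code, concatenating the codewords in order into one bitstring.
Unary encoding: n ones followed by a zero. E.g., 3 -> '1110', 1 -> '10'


Encode each number as n ones followed by a terminating 0:
  11 -> 111111111110 (12 bits)
  4 -> 11110 (5 bits)
  3 -> 1110 (4 bits)
Total length = 12 + 5 + 4 = 21 bits.

Unary([11, 4, 3]) = 111111111110111101110 (21 bits)


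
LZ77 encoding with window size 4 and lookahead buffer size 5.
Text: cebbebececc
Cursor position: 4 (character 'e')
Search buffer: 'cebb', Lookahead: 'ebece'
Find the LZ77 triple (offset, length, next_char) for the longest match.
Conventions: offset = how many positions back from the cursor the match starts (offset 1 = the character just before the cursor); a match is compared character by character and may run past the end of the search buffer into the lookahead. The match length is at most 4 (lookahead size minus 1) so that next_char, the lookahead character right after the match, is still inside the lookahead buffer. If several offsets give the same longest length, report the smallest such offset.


Try each offset into the search buffer:
  offset=1 (pos 3, char 'b'): match length 0
  offset=2 (pos 2, char 'b'): match length 0
  offset=3 (pos 1, char 'e'): match length 2
  offset=4 (pos 0, char 'c'): match length 0
Longest match has length 2 at offset 3.
next_char = character at position 4 + 2 = 6 -> 'e'

Best match: offset=3, length=2 (matching 'eb' starting at position 1)
LZ77 triple: (3, 2, 'e')


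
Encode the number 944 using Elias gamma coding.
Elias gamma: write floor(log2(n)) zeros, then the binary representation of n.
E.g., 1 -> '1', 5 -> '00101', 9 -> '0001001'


num_bits = floor(log2(944)) + 1 = 10
leading_zeros = num_bits - 1 = 9
binary(944) = 1110110000

Elias gamma(944) = '000000000' + '1110110000' = 0000000001110110000 (19 bits)


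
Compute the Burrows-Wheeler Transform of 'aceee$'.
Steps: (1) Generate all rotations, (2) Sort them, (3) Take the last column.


Rotations (sorted):
  0: $aceee -> last char: e
  1: aceee$ -> last char: $
  2: ceee$a -> last char: a
  3: e$acee -> last char: e
  4: ee$ace -> last char: e
  5: eee$ac -> last char: c


BWT = e$aeec


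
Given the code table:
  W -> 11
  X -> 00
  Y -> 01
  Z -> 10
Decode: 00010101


Decoding:
00 -> X
01 -> Y
01 -> Y
01 -> Y


Result: XYYY


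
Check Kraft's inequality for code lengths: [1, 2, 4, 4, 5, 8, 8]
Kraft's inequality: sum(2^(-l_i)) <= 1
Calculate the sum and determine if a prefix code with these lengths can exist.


Sum = 2^(-1) + 2^(-2) + 2^(-4) + 2^(-4) + 2^(-5) + 2^(-8) + 2^(-8)
    = 0.5 + 0.25 + 0.0625 + 0.0625 + 0.03125 + 0.00390625 + 0.00390625
    = 234/256 = 0.9140625
Since 0.9140625 <= 1, Kraft's inequality IS satisfied.
A prefix code with these lengths CAN exist.

Kraft sum = 0.9140625. Satisfied.


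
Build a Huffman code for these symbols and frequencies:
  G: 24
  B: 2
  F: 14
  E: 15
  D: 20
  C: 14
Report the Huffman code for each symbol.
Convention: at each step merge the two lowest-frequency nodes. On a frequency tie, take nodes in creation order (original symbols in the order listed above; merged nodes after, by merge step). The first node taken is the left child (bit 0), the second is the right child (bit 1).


Huffman tree construction:
Step 1: Merge B(2) + F(14) = 16
Step 2: Merge C(14) + E(15) = 29
Step 3: Merge (B+F)(16) + D(20) = 36
Step 4: Merge G(24) + (C+E)(29) = 53
Step 5: Merge ((B+F)+D)(36) + (G+(C+E))(53) = 89
Read each symbol's code off the tree from the root (left child = 0, right child = 1).

Codes:
  G: 10 (length 2)
  B: 000 (length 3)
  F: 001 (length 3)
  E: 111 (length 3)
  D: 01 (length 2)
  C: 110 (length 3)
Average code length: 223/89 = 2.5056 bits/symbol


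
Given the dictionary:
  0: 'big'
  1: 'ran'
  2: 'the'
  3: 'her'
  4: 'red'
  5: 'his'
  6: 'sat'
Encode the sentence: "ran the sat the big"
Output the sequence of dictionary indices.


Look up each word in the dictionary:
  'ran' -> 1
  'the' -> 2
  'sat' -> 6
  'the' -> 2
  'big' -> 0

Encoded: [1, 2, 6, 2, 0]


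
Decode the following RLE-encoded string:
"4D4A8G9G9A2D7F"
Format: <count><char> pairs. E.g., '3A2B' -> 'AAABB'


Expanding each <count><char> pair:
  4D -> 'DDDD'
  4A -> 'AAAA'
  8G -> 'GGGGGGGG'
  9G -> 'GGGGGGGGG'
  9A -> 'AAAAAAAAA'
  2D -> 'DD'
  7F -> 'FFFFFFF'

Decoded = DDDDAAAAGGGGGGGGGGGGGGGGGAAAAAAAAADDFFFFFFF


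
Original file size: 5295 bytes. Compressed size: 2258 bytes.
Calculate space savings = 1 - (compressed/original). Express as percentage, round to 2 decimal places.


ratio = compressed/original = 2258/5295 = 0.42644
savings = 1 - ratio = 1 - 0.42644 = 0.57356
as a percentage: 0.57356 * 100 = 57.36%

Space savings = 1 - 2258/5295 = 57.36%


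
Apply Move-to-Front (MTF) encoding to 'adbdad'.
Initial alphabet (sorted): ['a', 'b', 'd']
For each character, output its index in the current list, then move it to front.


MTF encoding:
'a': index 0 in ['a', 'b', 'd'] -> ['a', 'b', 'd']
'd': index 2 in ['a', 'b', 'd'] -> ['d', 'a', 'b']
'b': index 2 in ['d', 'a', 'b'] -> ['b', 'd', 'a']
'd': index 1 in ['b', 'd', 'a'] -> ['d', 'b', 'a']
'a': index 2 in ['d', 'b', 'a'] -> ['a', 'd', 'b']
'd': index 1 in ['a', 'd', 'b'] -> ['d', 'a', 'b']


Output: [0, 2, 2, 1, 2, 1]


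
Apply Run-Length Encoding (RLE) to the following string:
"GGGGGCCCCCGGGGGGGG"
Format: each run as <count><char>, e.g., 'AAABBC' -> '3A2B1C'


Scanning runs left to right:
  i=0: run of 'G' x 5 -> '5G'
  i=5: run of 'C' x 5 -> '5C'
  i=10: run of 'G' x 8 -> '8G'

RLE = 5G5C8G


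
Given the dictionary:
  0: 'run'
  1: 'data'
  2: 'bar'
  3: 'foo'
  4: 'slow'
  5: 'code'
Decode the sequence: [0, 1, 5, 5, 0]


Look up each index in the dictionary:
  0 -> 'run'
  1 -> 'data'
  5 -> 'code'
  5 -> 'code'
  0 -> 'run'

Decoded: "run data code code run"


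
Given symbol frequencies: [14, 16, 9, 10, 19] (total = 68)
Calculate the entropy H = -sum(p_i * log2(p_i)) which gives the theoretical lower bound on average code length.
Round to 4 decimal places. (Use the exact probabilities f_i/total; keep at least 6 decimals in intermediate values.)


Per-symbol terms -p_i * log2(p_i) with p_i = f_i/68:
  p = 14/68 = 0.205882: log2(p) = -2.280108, -p*log2(p) = 0.469434
  p = 16/68 = 0.235294: log2(p) = -2.087463, -p*log2(p) = 0.491168
  p = 9/68 = 0.132353: log2(p) = -2.917538, -p*log2(p) = 0.386145
  p = 10/68 = 0.147059: log2(p) = -2.765535, -p*log2(p) = 0.406696
  p = 19/68 = 0.279412: log2(p) = -1.839535, -p*log2(p) = 0.513988
H = 0.469434 + 0.491168 + 0.386145 + 0.406696 + 0.513988 = 2.267431

H = 2.2674 bits/symbol


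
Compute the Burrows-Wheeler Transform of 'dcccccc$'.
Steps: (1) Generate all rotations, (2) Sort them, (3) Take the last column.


Rotations (sorted):
  0: $dcccccc -> last char: c
  1: c$dccccc -> last char: c
  2: cc$dcccc -> last char: c
  3: ccc$dccc -> last char: c
  4: cccc$dcc -> last char: c
  5: ccccc$dc -> last char: c
  6: cccccc$d -> last char: d
  7: dcccccc$ -> last char: $


BWT = ccccccd$


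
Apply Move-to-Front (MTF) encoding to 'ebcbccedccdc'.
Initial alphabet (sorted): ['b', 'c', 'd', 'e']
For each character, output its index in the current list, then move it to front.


MTF encoding:
'e': index 3 in ['b', 'c', 'd', 'e'] -> ['e', 'b', 'c', 'd']
'b': index 1 in ['e', 'b', 'c', 'd'] -> ['b', 'e', 'c', 'd']
'c': index 2 in ['b', 'e', 'c', 'd'] -> ['c', 'b', 'e', 'd']
'b': index 1 in ['c', 'b', 'e', 'd'] -> ['b', 'c', 'e', 'd']
'c': index 1 in ['b', 'c', 'e', 'd'] -> ['c', 'b', 'e', 'd']
'c': index 0 in ['c', 'b', 'e', 'd'] -> ['c', 'b', 'e', 'd']
'e': index 2 in ['c', 'b', 'e', 'd'] -> ['e', 'c', 'b', 'd']
'd': index 3 in ['e', 'c', 'b', 'd'] -> ['d', 'e', 'c', 'b']
'c': index 2 in ['d', 'e', 'c', 'b'] -> ['c', 'd', 'e', 'b']
'c': index 0 in ['c', 'd', 'e', 'b'] -> ['c', 'd', 'e', 'b']
'd': index 1 in ['c', 'd', 'e', 'b'] -> ['d', 'c', 'e', 'b']
'c': index 1 in ['d', 'c', 'e', 'b'] -> ['c', 'd', 'e', 'b']


Output: [3, 1, 2, 1, 1, 0, 2, 3, 2, 0, 1, 1]


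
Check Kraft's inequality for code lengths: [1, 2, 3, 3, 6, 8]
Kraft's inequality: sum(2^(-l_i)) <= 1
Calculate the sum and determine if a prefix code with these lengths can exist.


Sum = 2^(-1) + 2^(-2) + 2^(-3) + 2^(-3) + 2^(-6) + 2^(-8)
    = 0.5 + 0.25 + 0.125 + 0.125 + 0.015625 + 0.00390625
    = 261/256 = 1.01953125
Since 1.01953125 > 1, Kraft's inequality is NOT satisfied.
A prefix code with these lengths CANNOT exist.

Kraft sum = 1.01953125. Not satisfied.


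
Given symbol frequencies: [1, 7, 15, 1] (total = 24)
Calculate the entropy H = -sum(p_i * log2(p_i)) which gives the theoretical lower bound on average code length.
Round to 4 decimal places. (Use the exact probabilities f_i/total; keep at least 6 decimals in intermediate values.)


Per-symbol terms -p_i * log2(p_i) with p_i = f_i/24:
  p = 1/24 = 0.041667: log2(p) = -4.584963, -p*log2(p) = 0.191040
  p = 7/24 = 0.291667: log2(p) = -1.777608, -p*log2(p) = 0.518469
  p = 15/24 = 0.625000: log2(p) = -0.678072, -p*log2(p) = 0.423795
  p = 1/24 = 0.041667: log2(p) = -4.584963, -p*log2(p) = 0.191040
H = 0.191040 + 0.518469 + 0.423795 + 0.191040 = 1.324344

H = 1.3243 bits/symbol


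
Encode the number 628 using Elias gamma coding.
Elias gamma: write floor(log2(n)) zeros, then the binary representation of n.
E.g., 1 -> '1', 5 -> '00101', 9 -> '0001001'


num_bits = floor(log2(628)) + 1 = 10
leading_zeros = num_bits - 1 = 9
binary(628) = 1001110100

Elias gamma(628) = '000000000' + '1001110100' = 0000000001001110100 (19 bits)


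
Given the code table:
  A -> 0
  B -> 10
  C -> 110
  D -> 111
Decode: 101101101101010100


Decoding:
10 -> B
110 -> C
110 -> C
110 -> C
10 -> B
10 -> B
10 -> B
0 -> A


Result: BCCCBBBA


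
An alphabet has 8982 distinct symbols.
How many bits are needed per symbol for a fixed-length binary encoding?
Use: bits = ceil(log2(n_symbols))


log2(8982) = 13.1328
Bracket: 2^13 = 8192 < 8982 <= 2^14 = 16384
So ceil(log2(8982)) = 14

bits = ceil(log2(8982)) = ceil(13.1328) = 14 bits


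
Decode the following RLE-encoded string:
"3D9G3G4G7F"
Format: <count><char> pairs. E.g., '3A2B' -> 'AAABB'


Expanding each <count><char> pair:
  3D -> 'DDD'
  9G -> 'GGGGGGGGG'
  3G -> 'GGG'
  4G -> 'GGGG'
  7F -> 'FFFFFFF'

Decoded = DDDGGGGGGGGGGGGGGGGFFFFFFF


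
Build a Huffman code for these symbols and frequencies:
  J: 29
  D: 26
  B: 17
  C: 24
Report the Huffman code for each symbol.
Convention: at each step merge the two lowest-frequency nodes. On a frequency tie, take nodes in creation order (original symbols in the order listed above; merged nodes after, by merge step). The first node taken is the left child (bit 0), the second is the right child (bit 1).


Huffman tree construction:
Step 1: Merge B(17) + C(24) = 41
Step 2: Merge D(26) + J(29) = 55
Step 3: Merge (B+C)(41) + (D+J)(55) = 96
Read each symbol's code off the tree from the root (left child = 0, right child = 1).

Codes:
  J: 11 (length 2)
  D: 10 (length 2)
  B: 00 (length 2)
  C: 01 (length 2)
Average code length: 192/96 = 2.0000 bits/symbol


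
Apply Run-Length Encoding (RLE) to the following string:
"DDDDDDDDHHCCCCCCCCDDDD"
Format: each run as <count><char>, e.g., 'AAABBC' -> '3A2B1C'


Scanning runs left to right:
  i=0: run of 'D' x 8 -> '8D'
  i=8: run of 'H' x 2 -> '2H'
  i=10: run of 'C' x 8 -> '8C'
  i=18: run of 'D' x 4 -> '4D'

RLE = 8D2H8C4D


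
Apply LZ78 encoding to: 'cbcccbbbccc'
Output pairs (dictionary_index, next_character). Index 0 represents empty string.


LZ78 encoding steps:
Dictionary: {0: ''}
Step 1: w='' (idx 0), next='c' -> output (0, 'c'), add 'c' as idx 1
Step 2: w='' (idx 0), next='b' -> output (0, 'b'), add 'b' as idx 2
Step 3: w='c' (idx 1), next='c' -> output (1, 'c'), add 'cc' as idx 3
Step 4: w='c' (idx 1), next='b' -> output (1, 'b'), add 'cb' as idx 4
Step 5: w='b' (idx 2), next='b' -> output (2, 'b'), add 'bb' as idx 5
Step 6: w='cc' (idx 3), next='c' -> output (3, 'c'), add 'ccc' as idx 6


Encoded: [(0, 'c'), (0, 'b'), (1, 'c'), (1, 'b'), (2, 'b'), (3, 'c')]


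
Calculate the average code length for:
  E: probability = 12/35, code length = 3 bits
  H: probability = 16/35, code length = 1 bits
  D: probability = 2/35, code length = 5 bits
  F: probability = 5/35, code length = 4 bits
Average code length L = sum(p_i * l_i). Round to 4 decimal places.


Weighted contributions p_i * l_i:
  E: (12/35) * 3 = 36/35
  H: (16/35) * 1 = 16/35
  D: (2/35) * 5 = 10/35
  F: (5/35) * 4 = 20/35
Sum = (36 + 16 + 10 + 20)/35 = 82/35

L = 82/35 = 2.3429 bits/symbol


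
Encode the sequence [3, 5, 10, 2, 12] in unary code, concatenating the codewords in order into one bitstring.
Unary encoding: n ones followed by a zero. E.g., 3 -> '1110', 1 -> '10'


Encode each number as n ones followed by a terminating 0:
  3 -> 1110 (4 bits)
  5 -> 111110 (6 bits)
  10 -> 11111111110 (11 bits)
  2 -> 110 (3 bits)
  12 -> 1111111111110 (13 bits)
Total length = 4 + 6 + 11 + 3 + 13 = 37 bits.

Unary([3, 5, 10, 2, 12]) = 1110111110111111111101101111111111110 (37 bits)


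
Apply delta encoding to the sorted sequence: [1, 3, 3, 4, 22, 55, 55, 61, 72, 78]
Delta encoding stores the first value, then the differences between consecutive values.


First value: 1
Deltas:
  3 - 1 = 2
  3 - 3 = 0
  4 - 3 = 1
  22 - 4 = 18
  55 - 22 = 33
  55 - 55 = 0
  61 - 55 = 6
  72 - 61 = 11
  78 - 72 = 6


Delta encoded: [1, 2, 0, 1, 18, 33, 0, 6, 11, 6]


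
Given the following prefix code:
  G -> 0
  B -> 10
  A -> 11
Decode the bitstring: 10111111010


Decoding step by step:
Bits 10 -> B
Bits 11 -> A
Bits 11 -> A
Bits 11 -> A
Bits 0 -> G
Bits 10 -> B


Decoded message: BAAAGB


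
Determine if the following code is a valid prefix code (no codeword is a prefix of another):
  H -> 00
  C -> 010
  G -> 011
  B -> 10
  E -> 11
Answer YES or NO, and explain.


Checking each pair (does one codeword prefix another?):
  H='00' vs C='010': no prefix
  H='00' vs G='011': no prefix
  H='00' vs B='10': no prefix
  H='00' vs E='11': no prefix
  C='010' vs H='00': no prefix
  C='010' vs G='011': no prefix
  C='010' vs B='10': no prefix
  C='010' vs E='11': no prefix
  G='011' vs H='00': no prefix
  G='011' vs C='010': no prefix
  G='011' vs B='10': no prefix
  G='011' vs E='11': no prefix
  B='10' vs H='00': no prefix
  B='10' vs C='010': no prefix
  B='10' vs G='011': no prefix
  B='10' vs E='11': no prefix
  E='11' vs H='00': no prefix
  E='11' vs C='010': no prefix
  E='11' vs G='011': no prefix
  E='11' vs B='10': no prefix
No violation found over all pairs.

YES -- this is a valid prefix code. No codeword is a prefix of any other codeword.


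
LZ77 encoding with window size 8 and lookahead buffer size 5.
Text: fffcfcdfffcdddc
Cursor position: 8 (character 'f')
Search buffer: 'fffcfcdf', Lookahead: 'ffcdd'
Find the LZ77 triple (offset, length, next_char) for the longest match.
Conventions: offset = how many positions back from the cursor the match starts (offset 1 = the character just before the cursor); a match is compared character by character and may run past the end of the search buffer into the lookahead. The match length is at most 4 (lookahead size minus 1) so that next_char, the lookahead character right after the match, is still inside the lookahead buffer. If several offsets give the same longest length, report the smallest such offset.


Try each offset into the search buffer:
  offset=1 (pos 7, char 'f'): match length 2
  offset=2 (pos 6, char 'd'): match length 0
  offset=3 (pos 5, char 'c'): match length 0
  offset=4 (pos 4, char 'f'): match length 1
  offset=5 (pos 3, char 'c'): match length 0
  offset=6 (pos 2, char 'f'): match length 1
  offset=7 (pos 1, char 'f'): match length 3
  offset=8 (pos 0, char 'f'): match length 2
Longest match has length 3 at offset 7.
next_char = character at position 8 + 3 = 11 -> 'd'

Best match: offset=7, length=3 (matching 'ffc' starting at position 1)
LZ77 triple: (7, 3, 'd')


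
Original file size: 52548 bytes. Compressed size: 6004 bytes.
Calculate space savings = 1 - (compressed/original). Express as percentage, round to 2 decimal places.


ratio = compressed/original = 6004/52548 = 0.114257
savings = 1 - ratio = 1 - 0.114257 = 0.885743
as a percentage: 0.885743 * 100 = 88.57%

Space savings = 1 - 6004/52548 = 88.57%


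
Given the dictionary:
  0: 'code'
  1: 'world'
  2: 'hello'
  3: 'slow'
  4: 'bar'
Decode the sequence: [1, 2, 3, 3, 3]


Look up each index in the dictionary:
  1 -> 'world'
  2 -> 'hello'
  3 -> 'slow'
  3 -> 'slow'
  3 -> 'slow'

Decoded: "world hello slow slow slow"


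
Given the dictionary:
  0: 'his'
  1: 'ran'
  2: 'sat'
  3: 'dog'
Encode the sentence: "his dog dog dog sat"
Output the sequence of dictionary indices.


Look up each word in the dictionary:
  'his' -> 0
  'dog' -> 3
  'dog' -> 3
  'dog' -> 3
  'sat' -> 2

Encoded: [0, 3, 3, 3, 2]


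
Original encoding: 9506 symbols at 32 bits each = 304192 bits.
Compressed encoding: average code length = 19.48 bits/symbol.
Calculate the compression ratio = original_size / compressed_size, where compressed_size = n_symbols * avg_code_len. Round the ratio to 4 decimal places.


original_size = n_symbols * orig_bits = 9506 * 32 = 304192 bits
compressed_size = n_symbols * avg_code_len = 9506 * 19.48 = 185176.88 bits
ratio = original_size / compressed_size = 304192 / 185176.88 = 1.6427

Compression ratio = 1.6427
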